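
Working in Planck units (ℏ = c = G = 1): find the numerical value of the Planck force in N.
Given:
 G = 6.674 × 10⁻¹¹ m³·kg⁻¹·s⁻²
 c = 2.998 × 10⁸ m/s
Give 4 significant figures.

1.210 × 10⁴⁴ N

The unique combination of the constants set to 1 with dimensions of force is F_P = c⁴/G.
  = 8.078 × 10³³ / 6.674 × 10⁻¹¹
  = 1.210 × 10⁴⁴ N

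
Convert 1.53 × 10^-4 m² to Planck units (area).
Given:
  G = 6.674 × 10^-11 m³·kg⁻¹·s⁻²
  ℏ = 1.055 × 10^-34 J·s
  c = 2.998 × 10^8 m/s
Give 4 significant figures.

5.855 × 10^65

Planck area: A_P = ℏG/c³ = 2.613 × 10^-70 m².
1.53 × 10^-4 / 2.613 × 10^-70 = 5.855 × 10^65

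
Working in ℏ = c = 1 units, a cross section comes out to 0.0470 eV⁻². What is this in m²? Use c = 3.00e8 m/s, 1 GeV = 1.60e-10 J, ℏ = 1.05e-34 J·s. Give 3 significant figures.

1.82e-15 m²

Area is [L]² = [E]⁻²·(ℏc)²; restore (ℏc)².
1 GeV⁻² → (ℏc)² × (1 GeV in J)⁻² = 3.88e-32 m².
Convert the energy scale: 0.0470 eV⁻² = 4.70e16 GeV⁻².
Result: 4.70e16 × 3.88e-32 = 1.82e-15 m².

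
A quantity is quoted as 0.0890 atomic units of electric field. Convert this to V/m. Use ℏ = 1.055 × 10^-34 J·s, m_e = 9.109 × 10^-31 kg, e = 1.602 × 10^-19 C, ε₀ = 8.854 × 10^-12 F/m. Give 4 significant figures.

One atomic unit of electric field: E_au = E_h/(e a₀) = m_e²e⁵/((4πε₀)³ℏ⁴) = 5.131 × 10^11 V/m.
0.0890 × 5.131 × 10^11 V/m = 4.567 × 10^10 V/m

4.567 × 10^10 V/m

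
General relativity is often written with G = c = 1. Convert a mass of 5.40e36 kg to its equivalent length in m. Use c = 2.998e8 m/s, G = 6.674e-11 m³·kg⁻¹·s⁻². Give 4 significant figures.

In G = c = 1 units mass has dimensions of length; the conversion factor is G/c².
5.40e36 kg × (G/c²) = 4.010e9 m

4.010e9 m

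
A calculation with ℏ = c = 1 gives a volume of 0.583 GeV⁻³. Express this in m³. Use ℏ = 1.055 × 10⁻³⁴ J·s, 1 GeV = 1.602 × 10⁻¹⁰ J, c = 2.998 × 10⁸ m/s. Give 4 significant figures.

4.487 × 10⁻⁴⁸ m³

Volume is [L]³ = [E]⁻³·(ℏc)³.
1 GeV⁻³ → (ℏc)³ × (1 GeV in J)⁻³ = 7.696 × 10⁻⁴⁸ m³.
Result: 0.583 × 7.696 × 10⁻⁴⁸ = 4.487 × 10⁻⁴⁸ m³.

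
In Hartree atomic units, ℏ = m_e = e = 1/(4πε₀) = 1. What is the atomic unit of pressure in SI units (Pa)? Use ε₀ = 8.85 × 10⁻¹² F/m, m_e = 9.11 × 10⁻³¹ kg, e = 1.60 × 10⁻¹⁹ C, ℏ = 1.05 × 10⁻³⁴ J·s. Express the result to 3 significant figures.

The unique combination of the constants set to 1 with dimensions of pressure is P_au = E_h/a₀³ = m_e⁴e¹⁰/((4πε₀)⁵ℏ⁸).
E_h = 4.38 × 10⁻¹⁸ J
a₀ = 5.26 × 10⁻¹¹ m
E_h/a₀³ = 3.01 × 10¹³ Pa

3.01 × 10¹³ Pa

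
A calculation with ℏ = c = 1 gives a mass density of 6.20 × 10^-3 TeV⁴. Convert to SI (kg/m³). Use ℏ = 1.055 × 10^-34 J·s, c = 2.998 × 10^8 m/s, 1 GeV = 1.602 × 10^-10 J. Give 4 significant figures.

1.436 × 10^30 kg/m³

Mass density is [E]/(c²[L]³) = [E]⁴/(ℏ³c⁵).
1 GeV⁴ → 1/(ℏ³c⁵) × (1 GeV in J)⁴ = 2.316 × 10^20 kg/m³.
Convert the energy scale: 6.20 × 10^-3 TeV⁴ = 6.20 × 10^9 GeV⁴.
Result: 6.20 × 10^9 × 2.316 × 10^20 = 1.436 × 10^30 kg/m³.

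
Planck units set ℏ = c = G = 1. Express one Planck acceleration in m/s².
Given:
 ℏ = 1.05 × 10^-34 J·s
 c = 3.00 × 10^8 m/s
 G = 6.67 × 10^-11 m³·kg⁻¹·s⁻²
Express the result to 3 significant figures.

From ℏ = c = G = 1 the acceleration scale is a_P = √(c⁷/(ℏG)).
  = √(3.12 × 10^103)
  = 5.59 × 10^51 m/s²

5.59 × 10^51 m/s²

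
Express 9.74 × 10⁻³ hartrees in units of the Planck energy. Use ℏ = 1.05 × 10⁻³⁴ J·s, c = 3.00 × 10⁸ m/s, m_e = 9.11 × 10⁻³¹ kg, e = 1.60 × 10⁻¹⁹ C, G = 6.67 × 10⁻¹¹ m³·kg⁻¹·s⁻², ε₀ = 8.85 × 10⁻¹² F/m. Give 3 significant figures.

2.18 × 10⁻²⁹

hartree: E_h = m_e e⁴/(4πε₀ℏ)² = 4.38 × 10⁻¹⁸ J
Planck energy: E_P = √(ℏc⁵/G) = 1.96 × 10⁹ J
9.74 × 10⁻³ × 4.38 × 10⁻¹⁸ / 1.96 × 10⁹ = 2.18 × 10⁻²⁹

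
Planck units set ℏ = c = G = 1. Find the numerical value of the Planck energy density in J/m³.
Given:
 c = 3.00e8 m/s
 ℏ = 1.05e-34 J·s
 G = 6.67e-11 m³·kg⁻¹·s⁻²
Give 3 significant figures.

From ℏ = c = G = 1 the energy density scale is u_P = c⁷/(ℏG²).
  = 2.19e59 / 4.67e-55
  = 4.68e113 J/m³

4.68e113 J/m³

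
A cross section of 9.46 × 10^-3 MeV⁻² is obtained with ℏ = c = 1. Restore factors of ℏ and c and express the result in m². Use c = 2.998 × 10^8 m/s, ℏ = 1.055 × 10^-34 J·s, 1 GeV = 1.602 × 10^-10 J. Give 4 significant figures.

Area is [L]² = [E]⁻²·(ℏc)²; restore (ℏc)².
1 GeV⁻² → (ℏc)² × (1 GeV in J)⁻² = 3.898 × 10^-32 m².
Convert the energy scale: 9.46 × 10^-3 MeV⁻² = 9.46 × 10^3 GeV⁻².
Result: 9.46 × 10^3 × 3.898 × 10^-32 = 3.688 × 10^-28 m².

3.688 × 10^-28 m²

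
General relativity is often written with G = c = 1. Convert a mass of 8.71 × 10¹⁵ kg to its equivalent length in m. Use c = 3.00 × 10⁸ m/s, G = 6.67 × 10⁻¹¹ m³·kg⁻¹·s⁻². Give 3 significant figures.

In G = c = 1 units mass has dimensions of length; the conversion factor is G/c².
8.71 × 10¹⁵ kg × (G/c²) = 6.46 × 10⁻¹² m

6.46 × 10⁻¹² m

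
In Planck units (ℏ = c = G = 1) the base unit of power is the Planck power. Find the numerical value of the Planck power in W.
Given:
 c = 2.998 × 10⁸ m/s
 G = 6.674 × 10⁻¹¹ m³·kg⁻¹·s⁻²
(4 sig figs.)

3.629 × 10⁵² W

P_P = c⁵/G
  = 2.422 × 10⁴² / 6.674 × 10⁻¹¹
  = 3.629 × 10⁵² W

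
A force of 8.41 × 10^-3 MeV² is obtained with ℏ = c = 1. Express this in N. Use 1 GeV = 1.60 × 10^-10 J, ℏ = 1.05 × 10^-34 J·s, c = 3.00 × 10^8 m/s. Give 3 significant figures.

Force is [E]/[L] = [E]²/(ℏc); restore (ℏc)⁻¹.
1 GeV² → 1/(ℏc) × (1 GeV in J)² = 8.13 × 10^5 N.
Convert the energy scale: 8.41 × 10^-3 MeV² = 8.41 × 10^-9 GeV².
Result: 8.41 × 10^-9 × 8.13 × 10^5 = 6.83 × 10^-3 N.

6.83 × 10^-3 N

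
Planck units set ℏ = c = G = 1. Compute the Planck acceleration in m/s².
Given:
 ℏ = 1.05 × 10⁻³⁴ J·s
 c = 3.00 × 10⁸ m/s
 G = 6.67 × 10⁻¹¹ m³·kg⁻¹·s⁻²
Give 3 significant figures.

The unique combination of the constants set to 1 with dimensions of acceleration is a_P = √(c⁷/(ℏG)).
  = √(3.12 × 10¹⁰³)
  = 5.59 × 10⁵¹ m/s²

5.59 × 10⁵¹ m/s²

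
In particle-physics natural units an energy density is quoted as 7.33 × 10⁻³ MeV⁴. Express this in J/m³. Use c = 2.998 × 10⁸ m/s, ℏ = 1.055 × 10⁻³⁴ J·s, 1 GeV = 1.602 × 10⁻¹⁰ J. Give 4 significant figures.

1.526 × 10²³ J/m³

[E]/[L]³ = [E]⁴/(ℏc)³; restore (ℏc)⁻³.
1 GeV⁴ → 1/(ℏc)³ × (1 GeV in J)⁴ = 2.082 × 10³⁷ J/m³.
Convert the energy scale: 7.33 × 10⁻³ MeV⁴ = 7.33 × 10⁻¹⁵ GeV⁴.
Result: 7.33 × 10⁻¹⁵ × 2.082 × 10³⁷ = 1.526 × 10²³ J/m³.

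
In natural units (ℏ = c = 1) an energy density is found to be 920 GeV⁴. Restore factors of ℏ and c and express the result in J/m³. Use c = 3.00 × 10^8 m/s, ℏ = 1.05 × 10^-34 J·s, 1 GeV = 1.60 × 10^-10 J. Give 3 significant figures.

1.93 × 10^40 J/m³

[E]/[L]³ = [E]⁴/(ℏc)³; restore (ℏc)⁻³.
1 GeV⁴ → 1/(ℏc)³ × (1 GeV in J)⁴ = 2.10 × 10^37 J/m³.
Result: 920 × 2.10 × 10^37 = 1.93 × 10^40 J/m³.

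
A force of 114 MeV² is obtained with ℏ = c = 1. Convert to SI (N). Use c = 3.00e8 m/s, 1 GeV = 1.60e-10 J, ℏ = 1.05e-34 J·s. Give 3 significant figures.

Force is [E]/[L] = [E]²/(ℏc); restore (ℏc)⁻¹.
1 GeV² → 1/(ℏc) × (1 GeV in J)² = 8.13e5 N.
Convert the energy scale: 114 MeV² = 1.14e-4 GeV².
Result: 1.14e-4 × 8.13e5 = 92.6 N.

92.6 N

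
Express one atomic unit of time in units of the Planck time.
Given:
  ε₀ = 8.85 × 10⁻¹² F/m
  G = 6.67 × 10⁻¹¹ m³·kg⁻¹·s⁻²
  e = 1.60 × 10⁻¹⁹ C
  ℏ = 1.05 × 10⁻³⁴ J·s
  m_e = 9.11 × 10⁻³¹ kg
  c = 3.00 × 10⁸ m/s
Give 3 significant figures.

atomic unit of time: τ_au = (4πε₀)²ℏ³/(m_e e⁴) = 2.40 × 10⁻¹⁷ s
Planck time: t_P = √(ℏG/c⁵) = 5.37 × 10⁻⁴⁴ s
ratio = 2.40 × 10⁻¹⁷ / 5.37 × 10⁻⁴⁴ = 4.47 × 10²⁶

4.47 × 10²⁶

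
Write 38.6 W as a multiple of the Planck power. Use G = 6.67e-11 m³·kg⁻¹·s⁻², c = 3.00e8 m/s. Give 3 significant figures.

Planck power: P_P = c⁵/G = 3.64e52 W.
38.6 / 3.64e52 = 1.06e-51

1.06e-51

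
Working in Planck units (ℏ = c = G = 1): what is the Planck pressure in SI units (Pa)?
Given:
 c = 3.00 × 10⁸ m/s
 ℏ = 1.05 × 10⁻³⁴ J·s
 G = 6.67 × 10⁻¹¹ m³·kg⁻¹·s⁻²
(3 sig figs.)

From ℏ = c = G = 1 the pressure scale is p_P = c⁷/(ℏG²).
  = 2.19 × 10⁵⁹ / 4.67 × 10⁻⁵⁵
  = 4.68 × 10¹¹³ Pa

4.68 × 10¹¹³ Pa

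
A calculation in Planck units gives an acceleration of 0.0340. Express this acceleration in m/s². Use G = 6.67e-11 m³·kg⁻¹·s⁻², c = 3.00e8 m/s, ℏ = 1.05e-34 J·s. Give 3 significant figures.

1.90e50 m/s²

One Planck acceleration: a_P = √(c⁷/(ℏG)) = 5.59e51 m/s².
0.0340 × 5.59e51 m/s² = 1.90e50 m/s²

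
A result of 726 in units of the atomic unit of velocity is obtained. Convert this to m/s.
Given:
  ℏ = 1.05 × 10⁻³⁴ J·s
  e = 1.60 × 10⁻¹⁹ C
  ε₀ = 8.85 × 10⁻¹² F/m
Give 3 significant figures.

1.59 × 10⁹ m/s

One atomic unit of velocity: v_au = e²/(4πε₀ℏ) = 2.19 × 10⁶ m/s.
726 × 2.19 × 10⁶ m/s = 1.59 × 10⁹ m/s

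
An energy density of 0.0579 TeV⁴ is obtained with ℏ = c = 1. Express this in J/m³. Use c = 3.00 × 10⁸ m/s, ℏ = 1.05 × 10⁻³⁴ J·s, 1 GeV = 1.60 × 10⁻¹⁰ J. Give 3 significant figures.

1.21 × 10⁴⁸ J/m³

[E]/[L]³ = [E]⁴/(ℏc)³; restore (ℏc)⁻³.
1 GeV⁴ → 1/(ℏc)³ × (1 GeV in J)⁴ = 2.10 × 10³⁷ J/m³.
Convert the energy scale: 0.0579 TeV⁴ = 5.79 × 10¹⁰ GeV⁴.
Result: 5.79 × 10¹⁰ × 2.10 × 10³⁷ = 1.21 × 10⁴⁸ J/m³.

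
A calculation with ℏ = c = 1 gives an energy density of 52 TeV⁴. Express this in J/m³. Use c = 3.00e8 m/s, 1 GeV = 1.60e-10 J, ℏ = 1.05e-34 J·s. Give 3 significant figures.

1.09e51 J/m³

[E]/[L]³ = [E]⁴/(ℏc)³; restore (ℏc)⁻³.
1 GeV⁴ → 1/(ℏc)³ × (1 GeV in J)⁴ = 2.10e37 J/m³.
Convert the energy scale: 52 TeV⁴ = 5.20e13 GeV⁴.
Result: 5.20e13 × 2.10e37 = 1.09e51 J/m³.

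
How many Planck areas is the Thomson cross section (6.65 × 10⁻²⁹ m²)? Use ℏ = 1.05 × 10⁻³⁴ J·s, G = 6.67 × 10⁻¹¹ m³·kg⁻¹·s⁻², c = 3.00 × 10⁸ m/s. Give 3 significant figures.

2.56 × 10⁴¹

Planck area: A_P = ℏG/c³ = 2.59 × 10⁻⁷⁰ m².
6.65 × 10⁻²⁹ / 2.59 × 10⁻⁷⁰ = 2.56 × 10⁴¹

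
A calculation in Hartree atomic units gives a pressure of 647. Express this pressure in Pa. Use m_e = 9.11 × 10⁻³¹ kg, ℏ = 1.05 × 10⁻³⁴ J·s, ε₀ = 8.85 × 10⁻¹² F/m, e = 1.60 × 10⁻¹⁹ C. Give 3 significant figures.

1.95 × 10¹⁶ Pa

One atomic unit of pressure: P_au = E_h/a₀³ = m_e⁴e¹⁰/((4πε₀)⁵ℏ⁸) = 3.01 × 10¹³ Pa.
647 × 3.01 × 10¹³ Pa = 1.95 × 10¹⁶ Pa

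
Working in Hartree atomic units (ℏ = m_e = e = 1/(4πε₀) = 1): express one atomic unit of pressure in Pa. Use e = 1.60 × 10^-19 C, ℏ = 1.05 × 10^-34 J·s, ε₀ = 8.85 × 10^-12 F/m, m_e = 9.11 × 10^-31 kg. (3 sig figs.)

3.01 × 10^13 Pa

The unique combination of the constants set to 1 with dimensions of pressure is P_au = E_h/a₀³ = m_e⁴e¹⁰/((4πε₀)⁵ℏ⁸).
E_h = 4.38 × 10^-18 J
a₀ = 5.26 × 10^-11 m
E_h/a₀³ = 3.01 × 10^13 Pa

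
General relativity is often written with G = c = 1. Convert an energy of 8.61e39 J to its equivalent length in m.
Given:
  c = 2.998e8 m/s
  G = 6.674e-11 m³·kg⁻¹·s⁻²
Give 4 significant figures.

Energy → length via G/c⁴.
8.61e39 J × (G/c⁴) = 7.113e-5 m

7.113e-5 m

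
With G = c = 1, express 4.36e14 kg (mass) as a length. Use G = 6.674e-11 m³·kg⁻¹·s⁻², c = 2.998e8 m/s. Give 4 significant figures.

In G = c = 1 units mass has dimensions of length; the conversion factor is G/c².
4.36e14 kg × (G/c²) = 3.237e-13 m

3.237e-13 m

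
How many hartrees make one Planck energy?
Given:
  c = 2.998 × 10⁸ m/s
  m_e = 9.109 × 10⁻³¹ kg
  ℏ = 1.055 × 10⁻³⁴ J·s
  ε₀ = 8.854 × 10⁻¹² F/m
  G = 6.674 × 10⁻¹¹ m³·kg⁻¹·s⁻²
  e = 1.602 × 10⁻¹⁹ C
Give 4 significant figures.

4.494 × 10²⁶

Planck energy: E_P = √(ℏc⁵/G) = 1.957 × 10⁹ J
hartree: E_h = m_e e⁴/(4πε₀ℏ)² = 4.354 × 10⁻¹⁸ J
ratio = 1.957 × 10⁹ / 4.354 × 10⁻¹⁸ = 4.494 × 10²⁶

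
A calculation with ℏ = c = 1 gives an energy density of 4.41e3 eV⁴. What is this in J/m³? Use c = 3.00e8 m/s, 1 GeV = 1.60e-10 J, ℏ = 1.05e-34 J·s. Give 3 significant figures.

9.25e4 J/m³

[E]/[L]³ = [E]⁴/(ℏc)³; restore (ℏc)⁻³.
1 GeV⁴ → 1/(ℏc)³ × (1 GeV in J)⁴ = 2.10e37 J/m³.
Convert the energy scale: 4.41e3 eV⁴ = 4.41e-33 GeV⁴.
Result: 4.41e-33 × 2.10e37 = 9.25e4 J/m³.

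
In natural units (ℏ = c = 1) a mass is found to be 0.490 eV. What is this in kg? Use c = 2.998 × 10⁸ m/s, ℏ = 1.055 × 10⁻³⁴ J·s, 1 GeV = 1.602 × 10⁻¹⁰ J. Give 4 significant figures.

8.734 × 10⁻³⁷ kg

Mass is [E]/c²; divide by c².
1 GeV → 1/c² × (1 GeV in J) = 1.782 × 10⁻²⁷ kg.
Convert the energy scale: 0.490 eV = 4.90 × 10⁻¹⁰ GeV.
Result: 4.90 × 10⁻¹⁰ × 1.782 × 10⁻²⁷ = 8.734 × 10⁻³⁷ kg.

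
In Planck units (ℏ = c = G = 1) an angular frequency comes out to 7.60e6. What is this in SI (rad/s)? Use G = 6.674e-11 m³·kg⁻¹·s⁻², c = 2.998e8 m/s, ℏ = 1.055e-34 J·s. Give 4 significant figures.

One Planck angular frequency: ω_P = √(c⁵/(ℏG)) = 1.855e43 rad/s.
7.60e6 × 1.855e43 rad/s = 1.410e50 rad/s

1.410e50 rad/s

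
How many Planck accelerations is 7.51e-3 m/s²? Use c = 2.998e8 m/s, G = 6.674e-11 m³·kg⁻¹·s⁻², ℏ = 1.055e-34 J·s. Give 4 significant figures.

1.351e-54

Planck acceleration: a_P = √(c⁷/(ℏG)) = 5.560e51 m/s².
7.51e-3 / 5.560e51 = 1.351e-54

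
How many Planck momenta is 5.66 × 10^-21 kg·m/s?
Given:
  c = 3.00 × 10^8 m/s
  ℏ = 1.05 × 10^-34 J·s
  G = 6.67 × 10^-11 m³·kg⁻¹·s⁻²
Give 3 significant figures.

8.68 × 10^-22

Planck momentum: p_P = √(ℏc³/G) = 6.52 kg·m/s.
5.66 × 10^-21 / 6.52 = 8.68 × 10^-22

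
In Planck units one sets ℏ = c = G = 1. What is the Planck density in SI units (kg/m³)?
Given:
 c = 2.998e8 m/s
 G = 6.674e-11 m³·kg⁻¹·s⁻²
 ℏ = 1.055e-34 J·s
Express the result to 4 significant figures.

ρ_P = c⁵/(ℏG²)
  = 2.422e42 / 4.699e-55
  = 5.154e96 kg/m³

5.154e96 kg/m³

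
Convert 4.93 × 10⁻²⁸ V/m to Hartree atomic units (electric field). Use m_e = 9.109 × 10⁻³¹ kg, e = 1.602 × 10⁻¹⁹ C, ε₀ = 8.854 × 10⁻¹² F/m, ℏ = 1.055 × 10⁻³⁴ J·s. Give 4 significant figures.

atomic unit of electric field: E_au = E_h/(e a₀) = m_e²e⁵/((4πε₀)³ℏ⁴) = 5.131 × 10¹¹ V/m.
4.93 × 10⁻²⁸ / 5.131 × 10¹¹ = 9.608 × 10⁻⁴⁰

9.608 × 10⁻⁴⁰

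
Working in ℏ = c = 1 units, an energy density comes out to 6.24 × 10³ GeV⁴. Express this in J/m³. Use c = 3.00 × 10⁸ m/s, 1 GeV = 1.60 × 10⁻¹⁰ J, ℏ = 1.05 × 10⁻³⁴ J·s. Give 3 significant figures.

1.31 × 10⁴¹ J/m³

[E]/[L]³ = [E]⁴/(ℏc)³; restore (ℏc)⁻³.
1 GeV⁴ → 1/(ℏc)³ × (1 GeV in J)⁴ = 2.10 × 10³⁷ J/m³.
Result: 6.24 × 10³ × 2.10 × 10³⁷ = 1.31 × 10⁴¹ J/m³.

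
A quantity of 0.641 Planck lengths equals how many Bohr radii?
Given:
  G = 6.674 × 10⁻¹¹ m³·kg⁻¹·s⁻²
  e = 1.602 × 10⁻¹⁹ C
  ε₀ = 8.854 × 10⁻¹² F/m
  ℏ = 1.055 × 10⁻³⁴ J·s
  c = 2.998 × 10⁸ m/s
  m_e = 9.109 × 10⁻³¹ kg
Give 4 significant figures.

Planck length: ℓ_P = √(ℏG/c³) = 1.616 × 10⁻³⁵ m
Bohr radius: a₀ = 4πε₀ℏ²/(m_e e²) = 5.297 × 10⁻¹¹ m
0.641 × 1.616 × 10⁻³⁵ / 5.297 × 10⁻¹¹ = 1.956 × 10⁻²⁵

1.956 × 10⁻²⁵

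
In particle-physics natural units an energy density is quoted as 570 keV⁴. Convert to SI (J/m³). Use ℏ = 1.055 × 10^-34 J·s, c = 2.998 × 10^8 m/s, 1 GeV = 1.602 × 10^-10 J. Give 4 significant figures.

[E]/[L]³ = [E]⁴/(ℏc)³; restore (ℏc)⁻³.
1 GeV⁴ → 1/(ℏc)³ × (1 GeV in J)⁴ = 2.082 × 10^37 J/m³.
Convert the energy scale: 570 keV⁴ = 5.70 × 10^-22 GeV⁴.
Result: 5.70 × 10^-22 × 2.082 × 10^37 = 1.187 × 10^16 J/m³.

1.187 × 10^16 J/m³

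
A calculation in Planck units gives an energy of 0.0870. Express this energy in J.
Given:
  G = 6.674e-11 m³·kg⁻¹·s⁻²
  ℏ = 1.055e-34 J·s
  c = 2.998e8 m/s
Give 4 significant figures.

One Planck energy: E_P = √(ℏc⁵/G) = 1.957e9 J.
0.0870 × 1.957e9 J = 1.702e8 J

1.702e8 J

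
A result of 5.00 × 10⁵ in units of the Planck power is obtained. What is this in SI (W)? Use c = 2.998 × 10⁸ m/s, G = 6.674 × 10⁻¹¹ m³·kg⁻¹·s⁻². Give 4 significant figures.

1.814 × 10⁵⁸ W

One Planck power: P_P = c⁵/G = 3.629 × 10⁵² W.
5.00 × 10⁵ × 3.629 × 10⁵² W = 1.814 × 10⁵⁸ W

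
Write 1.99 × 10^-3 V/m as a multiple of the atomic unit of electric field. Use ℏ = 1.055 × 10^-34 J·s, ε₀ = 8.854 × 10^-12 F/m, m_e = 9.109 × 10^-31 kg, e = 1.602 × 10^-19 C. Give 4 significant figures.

3.878 × 10^-15

atomic unit of electric field: E_au = E_h/(e a₀) = m_e²e⁵/((4πε₀)³ℏ⁴) = 5.131 × 10^11 V/m.
1.99 × 10^-3 / 5.131 × 10^11 = 3.878 × 10^-15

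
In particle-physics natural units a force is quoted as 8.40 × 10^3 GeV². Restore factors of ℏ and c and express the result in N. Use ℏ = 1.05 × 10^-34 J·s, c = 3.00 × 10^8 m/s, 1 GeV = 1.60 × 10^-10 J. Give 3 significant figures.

Force is [E]/[L] = [E]²/(ℏc); restore (ℏc)⁻¹.
1 GeV² → 1/(ℏc) × (1 GeV in J)² = 8.13 × 10^5 N.
Result: 8.40 × 10^3 × 8.13 × 10^5 = 6.83 × 10^9 N.

6.83 × 10^9 N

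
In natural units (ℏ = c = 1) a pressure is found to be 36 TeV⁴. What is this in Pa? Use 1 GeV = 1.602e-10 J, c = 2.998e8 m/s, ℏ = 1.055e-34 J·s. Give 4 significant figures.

7.494e50 Pa

Pressure is [E]/[L]³ = [E]⁴/(ℏc)³.
1 GeV⁴ → 1/(ℏc)³ × (1 GeV in J)⁴ = 2.082e37 Pa.
Convert the energy scale: 36 TeV⁴ = 3.60e13 GeV⁴.
Result: 3.60e13 × 2.082e37 = 7.494e50 Pa.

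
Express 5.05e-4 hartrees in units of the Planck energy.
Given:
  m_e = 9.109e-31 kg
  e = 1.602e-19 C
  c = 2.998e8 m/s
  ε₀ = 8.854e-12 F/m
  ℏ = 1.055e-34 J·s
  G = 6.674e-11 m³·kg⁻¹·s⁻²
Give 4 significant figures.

1.124e-30

hartree: E_h = m_e e⁴/(4πε₀ℏ)² = 4.354e-18 J
Planck energy: E_P = √(ℏc⁵/G) = 1.957e9 J
5.05e-4 × 4.354e-18 / 1.957e9 = 1.124e-30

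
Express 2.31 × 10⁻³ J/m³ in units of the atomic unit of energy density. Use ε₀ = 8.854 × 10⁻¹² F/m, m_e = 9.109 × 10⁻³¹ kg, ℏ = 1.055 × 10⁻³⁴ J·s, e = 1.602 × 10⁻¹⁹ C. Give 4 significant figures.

atomic unit of energy density: u_au = E_h/a₀³ = m_e⁴e¹⁰/((4πε₀)⁵ℏ⁸) = 2.929 × 10¹³ J/m³.
2.31 × 10⁻³ / 2.929 × 10¹³ = 7.886 × 10⁻¹⁷

7.886 × 10⁻¹⁷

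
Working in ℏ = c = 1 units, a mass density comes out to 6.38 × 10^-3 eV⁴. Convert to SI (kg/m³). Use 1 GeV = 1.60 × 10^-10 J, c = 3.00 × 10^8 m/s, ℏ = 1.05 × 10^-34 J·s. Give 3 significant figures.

1.49 × 10^-18 kg/m³

Mass density is [E]/(c²[L]³) = [E]⁴/(ℏ³c⁵).
1 GeV⁴ → 1/(ℏ³c⁵) × (1 GeV in J)⁴ = 2.33 × 10^20 kg/m³.
Convert the energy scale: 6.38 × 10^-3 eV⁴ = 6.38 × 10^-39 GeV⁴.
Result: 6.38 × 10^-39 × 2.33 × 10^20 = 1.49 × 10^-18 kg/m³.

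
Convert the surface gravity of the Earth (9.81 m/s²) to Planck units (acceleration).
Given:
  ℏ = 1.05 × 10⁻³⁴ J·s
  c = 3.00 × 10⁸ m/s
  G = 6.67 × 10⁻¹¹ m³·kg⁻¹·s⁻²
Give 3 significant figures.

Planck acceleration: a_P = √(c⁷/(ℏG)) = 5.59 × 10⁵¹ m/s².
9.81 / 5.59 × 10⁵¹ = 1.76 × 10⁻⁵¹

1.76 × 10⁻⁵¹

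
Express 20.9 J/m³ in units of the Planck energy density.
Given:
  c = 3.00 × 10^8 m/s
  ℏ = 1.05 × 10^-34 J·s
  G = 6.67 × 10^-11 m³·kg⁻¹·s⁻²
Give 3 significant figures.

4.46 × 10^-113

Planck energy density: u_P = c⁷/(ℏG²) = 4.68 × 10^113 J/m³.
20.9 / 4.68 × 10^113 = 4.46 × 10^-113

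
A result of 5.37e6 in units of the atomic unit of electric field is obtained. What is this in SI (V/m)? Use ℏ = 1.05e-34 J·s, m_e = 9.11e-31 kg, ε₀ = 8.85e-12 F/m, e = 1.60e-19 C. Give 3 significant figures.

One atomic unit of electric field: E_au = E_h/(e a₀) = m_e²e⁵/((4πε₀)³ℏ⁴) = 5.20e11 V/m.
5.37e6 × 5.20e11 V/m = 2.80e18 V/m

2.80e18 V/m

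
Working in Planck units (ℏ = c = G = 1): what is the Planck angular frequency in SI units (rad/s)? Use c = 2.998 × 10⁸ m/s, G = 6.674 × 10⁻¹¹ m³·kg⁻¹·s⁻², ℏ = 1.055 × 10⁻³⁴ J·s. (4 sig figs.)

1.855 × 10⁴³ rad/s

The unique combination of the constants set to 1 with dimensions of angular frequency is ω_P = √(c⁵/(ℏG)).
  = √(3.440 × 10⁸⁶)
  = 1.855 × 10⁴³ rad/s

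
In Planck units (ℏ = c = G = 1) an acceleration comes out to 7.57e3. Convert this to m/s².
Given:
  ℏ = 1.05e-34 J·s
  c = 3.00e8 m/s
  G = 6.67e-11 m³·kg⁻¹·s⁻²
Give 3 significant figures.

One Planck acceleration: a_P = √(c⁷/(ℏG)) = 5.59e51 m/s².
7.57e3 × 5.59e51 m/s² = 4.23e55 m/s²

4.23e55 m/s²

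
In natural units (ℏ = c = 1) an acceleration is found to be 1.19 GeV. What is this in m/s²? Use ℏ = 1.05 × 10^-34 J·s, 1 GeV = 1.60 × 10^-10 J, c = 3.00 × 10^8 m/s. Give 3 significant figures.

Acceleration is [L]/[T]² = c·[E]/ℏ.
1 GeV → c/ℏ × (1 GeV in J) = 4.57 × 10^32 m/s².
Result: 1.19 × 4.57 × 10^32 = 5.44 × 10^32 m/s².

5.44 × 10^32 m/s²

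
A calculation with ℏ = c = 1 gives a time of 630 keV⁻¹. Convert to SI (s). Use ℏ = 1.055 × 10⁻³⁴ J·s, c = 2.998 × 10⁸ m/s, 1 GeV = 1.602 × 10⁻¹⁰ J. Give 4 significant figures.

A time is [E]⁻¹ in ℏ=c=1; restore one factor of ℏ.
1 GeV⁻¹ → ℏ × (1 GeV in J)⁻¹ = 6.586 × 10⁻²⁵ s.
Convert the energy scale: 630 keV⁻¹ = 6.30 × 10⁸ GeV⁻¹.
Result: 6.30 × 10⁸ × 6.586 × 10⁻²⁵ = 4.149 × 10⁻¹⁶ s.

4.149 × 10⁻¹⁶ s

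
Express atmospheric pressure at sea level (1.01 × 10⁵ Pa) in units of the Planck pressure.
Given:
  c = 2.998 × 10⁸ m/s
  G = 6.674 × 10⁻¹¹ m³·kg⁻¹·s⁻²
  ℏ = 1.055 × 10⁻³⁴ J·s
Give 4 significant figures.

Planck pressure: p_P = c⁷/(ℏG²) = 4.632 × 10¹¹³ Pa.
1.01 × 10⁵ / 4.632 × 10¹¹³ = 2.180 × 10⁻¹⁰⁹

2.180 × 10⁻¹⁰⁹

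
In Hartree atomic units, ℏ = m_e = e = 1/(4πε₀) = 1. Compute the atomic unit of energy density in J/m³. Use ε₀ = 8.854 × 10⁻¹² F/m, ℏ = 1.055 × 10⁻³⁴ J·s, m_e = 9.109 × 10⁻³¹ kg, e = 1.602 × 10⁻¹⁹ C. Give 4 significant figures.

From ℏ = m_e = e = 1/(4πε₀) = 1 the energy density scale is u_au = E_h/a₀³ = m_e⁴e¹⁰/((4πε₀)⁵ℏ⁸).
E_h = 4.354 × 10⁻¹⁸ J
a₀ = 5.297 × 10⁻¹¹ m
E_h/a₀³ = 2.929 × 10¹³ J/m³

2.929 × 10¹³ J/m³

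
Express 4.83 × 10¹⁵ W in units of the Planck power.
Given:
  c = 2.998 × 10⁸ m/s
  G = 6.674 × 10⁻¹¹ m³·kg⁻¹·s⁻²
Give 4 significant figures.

1.331 × 10⁻³⁷

Planck power: P_P = c⁵/G = 3.629 × 10⁵² W.
4.83 × 10¹⁵ / 3.629 × 10⁵² = 1.331 × 10⁻³⁷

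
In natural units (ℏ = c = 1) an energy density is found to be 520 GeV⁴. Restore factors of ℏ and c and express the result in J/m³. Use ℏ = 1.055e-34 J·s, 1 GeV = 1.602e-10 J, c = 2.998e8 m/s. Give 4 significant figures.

[E]/[L]³ = [E]⁴/(ℏc)³; restore (ℏc)⁻³.
1 GeV⁴ → 1/(ℏc)³ × (1 GeV in J)⁴ = 2.082e37 J/m³.
Result: 520 × 2.082e37 = 1.082e40 J/m³.

1.082e40 J/m³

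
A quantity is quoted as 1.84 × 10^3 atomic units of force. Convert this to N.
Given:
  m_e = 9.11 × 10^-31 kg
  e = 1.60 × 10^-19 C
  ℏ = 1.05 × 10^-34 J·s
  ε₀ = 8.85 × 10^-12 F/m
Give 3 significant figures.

1.53 × 10^-4 N

One atomic unit of force: F_au = E_h/a₀ = m_e²e⁶/((4πε₀)³ℏ⁴) = 8.33 × 10^-8 N.
1.84 × 10^3 × 8.33 × 10^-8 N = 1.53 × 10^-4 N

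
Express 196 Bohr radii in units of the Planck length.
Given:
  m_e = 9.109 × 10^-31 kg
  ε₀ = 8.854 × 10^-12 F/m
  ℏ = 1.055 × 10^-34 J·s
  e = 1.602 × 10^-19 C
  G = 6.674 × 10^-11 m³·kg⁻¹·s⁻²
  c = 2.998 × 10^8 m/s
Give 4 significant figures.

Bohr radius: a₀ = 4πε₀ℏ²/(m_e e²) = 5.297 × 10^-11 m
Planck length: ℓ_P = √(ℏG/c³) = 1.616 × 10^-35 m
196 × 5.297 × 10^-11 / 1.616 × 10^-35 = 6.423 × 10^26

6.423 × 10^26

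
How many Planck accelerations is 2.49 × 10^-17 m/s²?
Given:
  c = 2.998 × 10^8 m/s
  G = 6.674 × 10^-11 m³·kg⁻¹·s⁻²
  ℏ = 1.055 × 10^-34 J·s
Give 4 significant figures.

Planck acceleration: a_P = √(c⁷/(ℏG)) = 5.560 × 10^51 m/s².
2.49 × 10^-17 / 5.560 × 10^51 = 4.478 × 10^-69

4.478 × 10^-69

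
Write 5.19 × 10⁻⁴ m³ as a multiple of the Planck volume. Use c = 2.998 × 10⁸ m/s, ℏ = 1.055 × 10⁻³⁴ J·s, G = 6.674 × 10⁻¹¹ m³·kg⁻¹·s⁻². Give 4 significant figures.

1.229 × 10¹⁰¹

Planck volume: V_P = (ℏG/c³)^(3/2) = 4.224 × 10⁻¹⁰⁵ m³.
5.19 × 10⁻⁴ / 4.224 × 10⁻¹⁰⁵ = 1.229 × 10¹⁰¹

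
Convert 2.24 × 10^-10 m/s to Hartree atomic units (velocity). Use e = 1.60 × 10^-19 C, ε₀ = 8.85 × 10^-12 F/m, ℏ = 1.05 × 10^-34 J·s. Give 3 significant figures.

atomic unit of velocity: v_au = e²/(4πε₀ℏ) = 2.19 × 10^6 m/s.
2.24 × 10^-10 / 2.19 × 10^6 = 1.02 × 10^-16

1.02 × 10^-16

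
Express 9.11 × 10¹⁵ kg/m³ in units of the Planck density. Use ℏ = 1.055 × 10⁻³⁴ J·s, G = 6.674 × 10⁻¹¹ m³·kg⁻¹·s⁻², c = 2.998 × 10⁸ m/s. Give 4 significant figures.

Planck density: ρ_P = c⁵/(ℏG²) = 5.154 × 10⁹⁶ kg/m³.
9.11 × 10¹⁵ / 5.154 × 10⁹⁶ = 1.768 × 10⁻⁸¹

1.768 × 10⁻⁸¹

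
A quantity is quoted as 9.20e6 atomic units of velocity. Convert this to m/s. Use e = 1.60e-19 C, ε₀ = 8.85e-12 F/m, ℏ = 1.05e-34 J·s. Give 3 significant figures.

One atomic unit of velocity: v_au = e²/(4πε₀ℏ) = 2.19e6 m/s.
9.20e6 × 2.19e6 m/s = 2.02e13 m/s

2.02e13 m/s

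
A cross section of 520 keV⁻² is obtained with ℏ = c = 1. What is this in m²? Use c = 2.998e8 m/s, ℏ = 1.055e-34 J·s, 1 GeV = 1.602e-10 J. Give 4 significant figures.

2.027e-17 m²

Area is [L]² = [E]⁻²·(ℏc)²; restore (ℏc)².
1 GeV⁻² → (ℏc)² × (1 GeV in J)⁻² = 3.898e-32 m².
Convert the energy scale: 520 keV⁻² = 5.20e14 GeV⁻².
Result: 5.20e14 × 3.898e-32 = 2.027e-17 m².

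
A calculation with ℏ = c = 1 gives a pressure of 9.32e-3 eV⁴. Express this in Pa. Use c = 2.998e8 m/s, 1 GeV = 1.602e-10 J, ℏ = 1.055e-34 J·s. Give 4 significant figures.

Pressure is [E]/[L]³ = [E]⁴/(ℏc)³.
1 GeV⁴ → 1/(ℏc)³ × (1 GeV in J)⁴ = 2.082e37 Pa.
Convert the energy scale: 9.32e-3 eV⁴ = 9.32e-39 GeV⁴.
Result: 9.32e-39 × 2.082e37 = 0.1940 Pa.

0.1940 Pa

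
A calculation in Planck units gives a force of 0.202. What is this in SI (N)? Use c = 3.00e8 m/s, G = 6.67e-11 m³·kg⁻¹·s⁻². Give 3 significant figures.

One Planck force: F_P = c⁴/G = 1.21e44 N.
0.202 × 1.21e44 N = 2.45e43 N

2.45e43 N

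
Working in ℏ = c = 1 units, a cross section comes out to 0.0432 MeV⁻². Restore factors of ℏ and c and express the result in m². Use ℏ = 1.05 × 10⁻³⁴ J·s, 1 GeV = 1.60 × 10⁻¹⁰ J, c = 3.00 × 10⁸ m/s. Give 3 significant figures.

1.67 × 10⁻²⁷ m²

Area is [L]² = [E]⁻²·(ℏc)²; restore (ℏc)².
1 GeV⁻² → (ℏc)² × (1 GeV in J)⁻² = 3.88 × 10⁻³² m².
Convert the energy scale: 0.0432 MeV⁻² = 4.32 × 10⁴ GeV⁻².
Result: 4.32 × 10⁴ × 3.88 × 10⁻³² = 1.67 × 10⁻²⁷ m².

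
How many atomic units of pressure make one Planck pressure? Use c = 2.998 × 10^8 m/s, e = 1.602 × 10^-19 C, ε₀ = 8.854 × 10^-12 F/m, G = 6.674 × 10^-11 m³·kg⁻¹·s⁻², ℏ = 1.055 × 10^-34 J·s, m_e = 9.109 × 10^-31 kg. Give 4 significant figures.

1.581 × 10^100

Planck pressure: p_P = c⁷/(ℏG²) = 4.632 × 10^113 Pa
atomic unit of pressure: P_au = E_h/a₀³ = m_e⁴e¹⁰/((4πε₀)⁵ℏ⁸) = 2.929 × 10^13 Pa
ratio = 4.632 × 10^113 / 2.929 × 10^13 = 1.581 × 10^100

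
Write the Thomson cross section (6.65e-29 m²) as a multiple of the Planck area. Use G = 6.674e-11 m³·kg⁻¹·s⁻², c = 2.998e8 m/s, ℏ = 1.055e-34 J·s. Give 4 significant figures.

2.545e41

Planck area: A_P = ℏG/c³ = 2.613e-70 m².
6.65e-29 / 2.613e-70 = 2.545e41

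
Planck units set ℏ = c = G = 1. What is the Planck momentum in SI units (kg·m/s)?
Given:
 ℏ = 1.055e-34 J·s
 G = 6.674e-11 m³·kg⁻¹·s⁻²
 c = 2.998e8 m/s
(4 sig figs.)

6.527 kg·m/s

The unique combination of the constants set to 1 with dimensions of momentum is p_P = √(ℏc³/G).
  = √(42.60)
  = 6.527 kg·m/s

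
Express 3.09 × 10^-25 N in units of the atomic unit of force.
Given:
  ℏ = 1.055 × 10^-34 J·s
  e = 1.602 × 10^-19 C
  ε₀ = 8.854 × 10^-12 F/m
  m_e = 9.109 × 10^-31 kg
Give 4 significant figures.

atomic unit of force: F_au = E_h/a₀ = m_e²e⁶/((4πε₀)³ℏ⁴) = 8.220 × 10^-8 N.
3.09 × 10^-25 / 8.220 × 10^-8 = 3.759 × 10^-18

3.759 × 10^-18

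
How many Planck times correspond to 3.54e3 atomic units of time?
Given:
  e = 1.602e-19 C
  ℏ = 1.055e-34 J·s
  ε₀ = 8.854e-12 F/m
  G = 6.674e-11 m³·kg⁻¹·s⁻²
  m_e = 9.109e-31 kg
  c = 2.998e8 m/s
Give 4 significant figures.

atomic unit of time: τ_au = (4πε₀)²ℏ³/(m_e e⁴) = 2.423e-17 s
Planck time: t_P = √(ℏG/c⁵) = 5.392e-44 s
3.54e3 × 2.423e-17 / 5.392e-44 = 1.591e30

1.591e30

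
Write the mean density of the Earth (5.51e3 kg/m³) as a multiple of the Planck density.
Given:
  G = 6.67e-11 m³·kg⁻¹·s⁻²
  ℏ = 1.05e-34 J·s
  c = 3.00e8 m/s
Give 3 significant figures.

1.06e-93

Planck density: ρ_P = c⁵/(ℏG²) = 5.20e96 kg/m³.
5.51e3 / 5.20e96 = 1.06e-93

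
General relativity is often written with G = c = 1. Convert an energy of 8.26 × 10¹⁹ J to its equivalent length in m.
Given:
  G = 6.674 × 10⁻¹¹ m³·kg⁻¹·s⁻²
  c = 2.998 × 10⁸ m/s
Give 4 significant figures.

Energy → length via G/c⁴.
8.26 × 10¹⁹ J × (G/c⁴) = 6.824 × 10⁻²⁵ m

6.824 × 10⁻²⁵ m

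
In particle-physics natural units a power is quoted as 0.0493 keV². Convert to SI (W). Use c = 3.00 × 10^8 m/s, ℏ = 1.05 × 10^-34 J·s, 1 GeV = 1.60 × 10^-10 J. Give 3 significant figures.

Power is [E]/[T] = [E]²/ℏ.
1 GeV² → 1/ℏ × (1 GeV in J)² = 2.44 × 10^14 W.
Convert the energy scale: 0.0493 keV² = 4.93 × 10^-14 GeV².
Result: 4.93 × 10^-14 × 2.44 × 10^14 = 12 W.

12 W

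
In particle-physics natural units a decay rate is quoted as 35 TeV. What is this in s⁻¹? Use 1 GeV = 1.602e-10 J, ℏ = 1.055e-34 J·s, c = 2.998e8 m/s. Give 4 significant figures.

A rate is [E]/ℏ; divide by ℏ.
1 GeV → 1/ℏ × (1 GeV in J) = 1.518e24 s⁻¹.
Convert the energy scale: 35 TeV = 3.50e4 GeV.
Result: 3.50e4 × 1.518e24 = 5.315e28 s⁻¹.

5.315e28 s⁻¹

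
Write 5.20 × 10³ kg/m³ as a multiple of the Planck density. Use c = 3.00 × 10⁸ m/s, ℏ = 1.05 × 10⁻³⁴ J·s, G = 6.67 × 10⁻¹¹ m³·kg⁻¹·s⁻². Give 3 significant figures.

Planck density: ρ_P = c⁵/(ℏG²) = 5.20 × 10⁹⁶ kg/m³.
5.20 × 10³ / 5.20 × 10⁹⁶ = 1.00 × 10⁻⁹³

1.00 × 10⁻⁹³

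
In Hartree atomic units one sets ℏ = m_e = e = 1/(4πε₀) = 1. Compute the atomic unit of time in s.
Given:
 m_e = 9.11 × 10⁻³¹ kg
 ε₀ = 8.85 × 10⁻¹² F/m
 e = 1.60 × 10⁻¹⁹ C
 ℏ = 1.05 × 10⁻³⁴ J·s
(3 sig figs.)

2.40 × 10⁻¹⁷ s

τ_au = (4πε₀)²ℏ³/(m_e e⁴)
E_h = 4.38 × 10⁻¹⁸ J
ℏ/E_h = 2.40 × 10⁻¹⁷ s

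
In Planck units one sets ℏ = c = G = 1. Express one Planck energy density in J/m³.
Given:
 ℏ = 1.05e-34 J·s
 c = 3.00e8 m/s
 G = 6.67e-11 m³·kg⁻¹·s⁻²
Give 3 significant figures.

4.68e113 J/m³

u_P = c⁷/(ℏG²)
  = 2.19e59 / 4.67e-55
  = 4.68e113 J/m³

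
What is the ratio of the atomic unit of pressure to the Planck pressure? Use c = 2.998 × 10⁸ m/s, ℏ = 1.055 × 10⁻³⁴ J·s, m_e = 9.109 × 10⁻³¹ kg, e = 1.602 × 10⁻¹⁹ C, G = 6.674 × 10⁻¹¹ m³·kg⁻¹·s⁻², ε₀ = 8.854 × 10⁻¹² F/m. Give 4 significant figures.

atomic unit of pressure: P_au = E_h/a₀³ = m_e⁴e¹⁰/((4πε₀)⁵ℏ⁸) = 2.929 × 10¹³ Pa
Planck pressure: p_P = c⁷/(ℏG²) = 4.632 × 10¹¹³ Pa
ratio = 2.929 × 10¹³ / 4.632 × 10¹¹³ = 6.323 × 10⁻¹⁰¹

6.323 × 10⁻¹⁰¹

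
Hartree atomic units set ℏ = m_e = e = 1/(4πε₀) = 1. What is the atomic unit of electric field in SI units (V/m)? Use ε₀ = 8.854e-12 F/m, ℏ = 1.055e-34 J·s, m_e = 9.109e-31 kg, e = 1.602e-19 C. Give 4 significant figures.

The unique combination of the constants set to 1 with dimensions of electric field is E_au = E_h/(e a₀) = m_e²e⁵/((4πε₀)³ℏ⁴).
E_h = 4.354e-18 J
a₀ = 5.297e-11 m
E_h/(e·a₀) = 5.131e11 V/m

5.131e11 V/m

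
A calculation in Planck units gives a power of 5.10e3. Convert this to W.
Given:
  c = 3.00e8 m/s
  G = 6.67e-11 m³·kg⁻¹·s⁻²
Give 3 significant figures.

One Planck power: P_P = c⁵/G = 3.64e52 W.
5.10e3 × 3.64e52 W = 1.86e56 W

1.86e56 W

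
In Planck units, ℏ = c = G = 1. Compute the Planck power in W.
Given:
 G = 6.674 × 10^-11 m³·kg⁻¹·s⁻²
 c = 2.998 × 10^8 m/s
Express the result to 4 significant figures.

3.629 × 10^52 W

The unique combination of the constants set to 1 with dimensions of power is P_P = c⁵/G.
  = 2.422 × 10^42 / 6.674 × 10^-11
  = 3.629 × 10^52 W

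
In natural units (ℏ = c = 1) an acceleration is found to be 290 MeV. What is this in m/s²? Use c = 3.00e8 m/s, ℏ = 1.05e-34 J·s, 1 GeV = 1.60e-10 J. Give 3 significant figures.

Acceleration is [L]/[T]² = c·[E]/ℏ.
1 GeV → c/ℏ × (1 GeV in J) = 4.57e32 m/s².
Convert the energy scale: 290 MeV = 0.290 GeV.
Result: 0.290 × 4.57e32 = 1.33e32 m/s².

1.33e32 m/s²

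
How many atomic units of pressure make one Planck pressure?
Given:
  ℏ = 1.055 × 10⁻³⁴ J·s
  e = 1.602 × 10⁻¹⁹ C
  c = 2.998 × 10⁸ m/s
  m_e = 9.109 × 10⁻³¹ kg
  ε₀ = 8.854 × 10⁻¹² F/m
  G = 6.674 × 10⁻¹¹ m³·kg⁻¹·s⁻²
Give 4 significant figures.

Planck pressure: p_P = c⁷/(ℏG²) = 4.632 × 10¹¹³ Pa
atomic unit of pressure: P_au = E_h/a₀³ = m_e⁴e¹⁰/((4πε₀)⁵ℏ⁸) = 2.929 × 10¹³ Pa
ratio = 4.632 × 10¹¹³ / 2.929 × 10¹³ = 1.581 × 10¹⁰⁰

1.581 × 10¹⁰⁰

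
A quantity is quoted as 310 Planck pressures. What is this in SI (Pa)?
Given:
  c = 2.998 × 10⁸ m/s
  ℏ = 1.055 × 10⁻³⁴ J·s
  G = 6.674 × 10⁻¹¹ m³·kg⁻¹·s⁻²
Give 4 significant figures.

1.436 × 10¹¹⁶ Pa

One Planck pressure: p_P = c⁷/(ℏG²) = 4.632 × 10¹¹³ Pa.
310 × 4.632 × 10¹¹³ Pa = 1.436 × 10¹¹⁶ Pa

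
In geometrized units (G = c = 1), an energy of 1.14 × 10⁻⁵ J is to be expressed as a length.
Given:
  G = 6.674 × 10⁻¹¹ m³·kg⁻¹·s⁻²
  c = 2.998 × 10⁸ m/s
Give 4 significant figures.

Energy → length via G/c⁴.
1.14 × 10⁻⁵ J × (G/c⁴) = 9.418 × 10⁻⁵⁰ m

9.418 × 10⁻⁵⁰ m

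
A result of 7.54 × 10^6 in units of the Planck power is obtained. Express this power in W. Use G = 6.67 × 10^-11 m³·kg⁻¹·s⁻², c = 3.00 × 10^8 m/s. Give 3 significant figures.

2.75 × 10^59 W

One Planck power: P_P = c⁵/G = 3.64 × 10^52 W.
7.54 × 10^6 × 3.64 × 10^52 W = 2.75 × 10^59 W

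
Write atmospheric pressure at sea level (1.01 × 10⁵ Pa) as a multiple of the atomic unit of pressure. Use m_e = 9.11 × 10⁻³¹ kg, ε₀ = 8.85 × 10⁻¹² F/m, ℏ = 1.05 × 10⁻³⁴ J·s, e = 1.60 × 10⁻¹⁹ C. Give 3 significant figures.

atomic unit of pressure: P_au = E_h/a₀³ = m_e⁴e¹⁰/((4πε₀)⁵ℏ⁸) = 3.01 × 10¹³ Pa.
1.01 × 10⁵ / 3.01 × 10¹³ = 3.35 × 10⁻⁹

3.35 × 10⁻⁹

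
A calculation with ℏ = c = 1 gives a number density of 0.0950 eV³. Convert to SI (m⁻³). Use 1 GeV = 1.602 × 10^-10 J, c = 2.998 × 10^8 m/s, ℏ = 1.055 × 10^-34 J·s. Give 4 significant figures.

Number density is [L]⁻³ = [E]³/(ℏc)³.
1 GeV³ → 1/(ℏc)³ × (1 GeV in J)³ = 1.299 × 10^47 m⁻³.
Convert the energy scale: 0.0950 eV³ = 9.50 × 10^-29 GeV³.
Result: 9.50 × 10^-29 × 1.299 × 10^47 = 1.234 × 10^19 m⁻³.

1.234 × 10^19 m⁻³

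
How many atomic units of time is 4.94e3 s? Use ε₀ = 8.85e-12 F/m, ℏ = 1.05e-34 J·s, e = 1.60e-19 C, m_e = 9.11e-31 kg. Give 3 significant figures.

2.06e20

atomic unit of time: τ_au = (4πε₀)²ℏ³/(m_e e⁴) = 2.40e-17 s.
4.94e3 / 2.40e-17 = 2.06e20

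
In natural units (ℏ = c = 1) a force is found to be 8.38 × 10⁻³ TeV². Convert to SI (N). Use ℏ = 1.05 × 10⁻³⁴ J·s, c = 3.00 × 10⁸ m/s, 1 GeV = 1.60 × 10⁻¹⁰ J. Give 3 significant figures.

6.81 × 10⁹ N

Force is [E]/[L] = [E]²/(ℏc); restore (ℏc)⁻¹.
1 GeV² → 1/(ℏc) × (1 GeV in J)² = 8.13 × 10⁵ N.
Convert the energy scale: 8.38 × 10⁻³ TeV² = 8.38 × 10³ GeV².
Result: 8.38 × 10³ × 8.13 × 10⁵ = 6.81 × 10⁹ N.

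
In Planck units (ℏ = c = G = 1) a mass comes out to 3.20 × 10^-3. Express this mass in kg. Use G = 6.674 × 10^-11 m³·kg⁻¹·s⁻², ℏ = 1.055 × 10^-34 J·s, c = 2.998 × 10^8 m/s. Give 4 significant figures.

6.966 × 10^-11 kg

One Planck mass: m_P = √(ℏc/G) = 2.177 × 10^-8 kg.
3.20 × 10^-3 × 2.177 × 10^-8 kg = 6.966 × 10^-11 kg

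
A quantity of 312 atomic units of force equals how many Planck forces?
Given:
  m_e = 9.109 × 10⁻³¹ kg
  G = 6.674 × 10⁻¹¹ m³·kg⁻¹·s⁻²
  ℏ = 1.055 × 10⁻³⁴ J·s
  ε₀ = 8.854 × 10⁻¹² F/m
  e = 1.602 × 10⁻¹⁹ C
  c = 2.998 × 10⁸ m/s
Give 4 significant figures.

atomic unit of force: F_au = E_h/a₀ = m_e²e⁶/((4πε₀)³ℏ⁴) = 8.220 × 10⁻⁸ N
Planck force: F_P = c⁴/G = 1.210 × 10⁴⁴ N
312 × 8.220 × 10⁻⁸ / 1.210 × 10⁴⁴ = 2.119 × 10⁻⁴⁹

2.119 × 10⁻⁴⁹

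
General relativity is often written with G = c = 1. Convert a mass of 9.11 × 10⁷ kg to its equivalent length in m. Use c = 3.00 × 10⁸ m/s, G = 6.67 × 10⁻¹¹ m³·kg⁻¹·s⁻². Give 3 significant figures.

6.75 × 10⁻²⁰ m

In G = c = 1 units mass has dimensions of length; the conversion factor is G/c².
9.11 × 10⁷ kg × (G/c²) = 6.75 × 10⁻²⁰ m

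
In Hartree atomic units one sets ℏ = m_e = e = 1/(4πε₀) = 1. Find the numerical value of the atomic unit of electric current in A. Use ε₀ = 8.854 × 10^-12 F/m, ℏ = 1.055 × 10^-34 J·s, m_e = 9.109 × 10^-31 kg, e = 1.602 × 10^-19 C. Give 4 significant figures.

I_au = e E_h/ℏ = m_e e⁵/((4πε₀)²ℏ³)
E_h = 4.354 × 10^-18 J
e·E_h/ℏ = 6.612 × 10^-3 A

6.612 × 10^-3 A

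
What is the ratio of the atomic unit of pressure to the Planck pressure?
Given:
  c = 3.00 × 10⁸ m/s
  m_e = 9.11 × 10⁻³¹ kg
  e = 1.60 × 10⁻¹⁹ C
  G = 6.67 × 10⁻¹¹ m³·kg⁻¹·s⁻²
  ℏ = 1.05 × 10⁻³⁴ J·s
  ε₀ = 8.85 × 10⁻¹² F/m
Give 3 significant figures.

atomic unit of pressure: P_au = E_h/a₀³ = m_e⁴e¹⁰/((4πε₀)⁵ℏ⁸) = 3.01 × 10¹³ Pa
Planck pressure: p_P = c⁷/(ℏG²) = 4.68 × 10¹¹³ Pa
ratio = 3.01 × 10¹³ / 4.68 × 10¹¹³ = 6.44 × 10⁻¹⁰¹

6.44 × 10⁻¹⁰¹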